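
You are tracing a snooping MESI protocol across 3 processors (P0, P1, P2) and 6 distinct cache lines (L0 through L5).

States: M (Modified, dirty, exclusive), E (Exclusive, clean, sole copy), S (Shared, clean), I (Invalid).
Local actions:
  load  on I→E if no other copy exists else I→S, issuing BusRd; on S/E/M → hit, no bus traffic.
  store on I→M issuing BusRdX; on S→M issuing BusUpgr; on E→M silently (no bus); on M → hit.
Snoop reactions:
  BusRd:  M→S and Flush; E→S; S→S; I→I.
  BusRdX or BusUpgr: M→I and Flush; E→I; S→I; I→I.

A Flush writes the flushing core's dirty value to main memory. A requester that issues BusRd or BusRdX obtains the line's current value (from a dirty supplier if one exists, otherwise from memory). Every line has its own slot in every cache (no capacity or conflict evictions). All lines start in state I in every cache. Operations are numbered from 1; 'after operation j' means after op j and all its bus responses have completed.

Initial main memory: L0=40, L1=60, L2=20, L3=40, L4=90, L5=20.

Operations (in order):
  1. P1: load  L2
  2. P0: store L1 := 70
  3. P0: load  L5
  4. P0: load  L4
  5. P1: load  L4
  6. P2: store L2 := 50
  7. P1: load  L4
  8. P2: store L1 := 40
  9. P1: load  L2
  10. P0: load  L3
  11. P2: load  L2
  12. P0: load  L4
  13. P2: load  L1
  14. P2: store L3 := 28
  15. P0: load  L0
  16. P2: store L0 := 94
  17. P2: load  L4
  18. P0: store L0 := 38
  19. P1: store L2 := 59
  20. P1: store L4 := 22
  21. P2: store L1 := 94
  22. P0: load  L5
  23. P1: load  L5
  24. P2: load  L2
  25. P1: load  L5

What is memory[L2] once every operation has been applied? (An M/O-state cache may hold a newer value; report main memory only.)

memory[L2] = 59

1. P1: load  L2  bus=[BusRd]  L2: P0=I P1=E P2=I  mem[L2]=20
2. P0: store L1 := 70  bus=[BusRdX]  L1: P0=M P1=I P2=I  mem[L1]=60
3. P0: load  L5  bus=[BusRd]  L5: P0=E P1=I P2=I  mem[L5]=20
4. P0: load  L4  bus=[BusRd]  L4: P0=E P1=I P2=I  mem[L4]=90
5. P1: load  L4  bus=[BusRd]  L4: P0=S P1=S P2=I  mem[L4]=90
6. P2: store L2 := 50  bus=[BusRdX]  L2: P0=I P1=I P2=M  mem[L2]=20
7. P1: load  L4  bus=[-]  L4: P0=S P1=S P2=I  mem[L4]=90
8. P2: store L1 := 40  bus=[BusRdX,Flush]  L1: P0=I P1=I P2=M  mem[L1]=70
9. P1: load  L2  bus=[BusRd,Flush]  L2: P0=I P1=S P2=S  mem[L2]=50
10. P0: load  L3  bus=[BusRd]  L3: P0=E P1=I P2=I  mem[L3]=40
11. P2: load  L2  bus=[-]  L2: P0=I P1=S P2=S  mem[L2]=50
12. P0: load  L4  bus=[-]  L4: P0=S P1=S P2=I  mem[L4]=90
13. P2: load  L1  bus=[-]  L1: P0=I P1=I P2=M  mem[L1]=70
14. P2: store L3 := 28  bus=[BusRdX]  L3: P0=I P1=I P2=M  mem[L3]=40
15. P0: load  L0  bus=[BusRd]  L0: P0=E P1=I P2=I  mem[L0]=40
16. P2: store L0 := 94  bus=[BusRdX]  L0: P0=I P1=I P2=M  mem[L0]=40
17. P2: load  L4  bus=[BusRd]  L4: P0=S P1=S P2=S  mem[L4]=90
18. P0: store L0 := 38  bus=[BusRdX,Flush]  L0: P0=M P1=I P2=I  mem[L0]=94
19. P1: store L2 := 59  bus=[BusUpgr]  L2: P0=I P1=M P2=I  mem[L2]=50
20. P1: store L4 := 22  bus=[BusUpgr]  L4: P0=I P1=M P2=I  mem[L4]=90
21. P2: store L1 := 94  bus=[-]  L1: P0=I P1=I P2=M  mem[L1]=70
22. P0: load  L5  bus=[-]  L5: P0=E P1=I P2=I  mem[L5]=20
23. P1: load  L5  bus=[BusRd]  L5: P0=S P1=S P2=I  mem[L5]=20
24. P2: load  L2  bus=[BusRd,Flush]  L2: P0=I P1=S P2=S  mem[L2]=59
25. P1: load  L5  bus=[-]  L5: P0=S P1=S P2=I  mem[L5]=20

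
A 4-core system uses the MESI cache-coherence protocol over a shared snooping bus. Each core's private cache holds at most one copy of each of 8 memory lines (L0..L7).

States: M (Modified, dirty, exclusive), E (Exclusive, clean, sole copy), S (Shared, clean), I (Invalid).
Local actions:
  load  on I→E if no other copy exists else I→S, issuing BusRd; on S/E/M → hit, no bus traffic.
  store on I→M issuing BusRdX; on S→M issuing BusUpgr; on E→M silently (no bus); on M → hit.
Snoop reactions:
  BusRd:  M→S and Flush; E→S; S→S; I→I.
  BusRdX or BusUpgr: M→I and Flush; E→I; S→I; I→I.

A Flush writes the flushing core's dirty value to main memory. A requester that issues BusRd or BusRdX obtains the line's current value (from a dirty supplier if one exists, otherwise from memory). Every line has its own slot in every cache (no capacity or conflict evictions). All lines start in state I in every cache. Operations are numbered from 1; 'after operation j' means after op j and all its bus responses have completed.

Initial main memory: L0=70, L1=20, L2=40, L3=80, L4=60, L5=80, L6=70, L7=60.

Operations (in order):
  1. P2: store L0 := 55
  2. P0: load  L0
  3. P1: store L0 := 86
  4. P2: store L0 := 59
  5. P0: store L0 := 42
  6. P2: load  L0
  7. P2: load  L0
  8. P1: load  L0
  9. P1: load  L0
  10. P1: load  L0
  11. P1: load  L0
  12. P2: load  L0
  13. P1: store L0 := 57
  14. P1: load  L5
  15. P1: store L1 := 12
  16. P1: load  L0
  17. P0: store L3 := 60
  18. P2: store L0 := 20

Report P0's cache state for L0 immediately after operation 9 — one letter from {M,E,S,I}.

[1] P2: store L0 := 55 | P0:I, P1:I, P2:M(55), P3:I | bus: BusRdX
[2] P0: load  L0 | P0:S(55), P1:I, P2:S(55), P3:I | bus: BusRd,Flush
[3] P1: store L0 := 86 | P0:I, P1:M(86), P2:I, P3:I | bus: BusRdX
[4] P2: store L0 := 59 | P0:I, P1:I, P2:M(59), P3:I | bus: BusRdX,Flush
[5] P0: store L0 := 42 | P0:M(42), P1:I, P2:I, P3:I | bus: BusRdX,Flush
[6] P2: load  L0 | P0:S(42), P1:I, P2:S(42), P3:I | bus: BusRd,Flush
[7] P2: load  L0 | P0:S(42), P1:I, P2:S(42), P3:I | bus: none
[8] P1: load  L0 | P0:S(42), P1:S(42), P2:S(42), P3:I | bus: BusRd
[9] P1: load  L0 | P0:S(42), P1:S(42), P2:S(42), P3:I | bus: none
[10] P1: load  L0 | P0:S(42), P1:S(42), P2:S(42), P3:I | bus: none
[11] P1: load  L0 | P0:S(42), P1:S(42), P2:S(42), P3:I | bus: none
[12] P2: load  L0 | P0:S(42), P1:S(42), P2:S(42), P3:I | bus: none
[13] P1: store L0 := 57 | P0:I, P1:M(57), P2:I, P3:I | bus: BusUpgr
[14] P1: load  L5 | P0:I, P1:E(80), P2:I, P3:I | bus: BusRd
[15] P1: store L1 := 12 | P0:I, P1:M(12), P2:I, P3:I | bus: BusRdX
[16] P1: load  L0 | P0:I, P1:M(57), P2:I, P3:I | bus: none
[17] P0: store L3 := 60 | P0:M(60), P1:I, P2:I, P3:I | bus: BusRdX
[18] P2: store L0 := 20 | P0:I, P1:I, P2:M(20), P3:I | bus: BusRdX,Flush

state = S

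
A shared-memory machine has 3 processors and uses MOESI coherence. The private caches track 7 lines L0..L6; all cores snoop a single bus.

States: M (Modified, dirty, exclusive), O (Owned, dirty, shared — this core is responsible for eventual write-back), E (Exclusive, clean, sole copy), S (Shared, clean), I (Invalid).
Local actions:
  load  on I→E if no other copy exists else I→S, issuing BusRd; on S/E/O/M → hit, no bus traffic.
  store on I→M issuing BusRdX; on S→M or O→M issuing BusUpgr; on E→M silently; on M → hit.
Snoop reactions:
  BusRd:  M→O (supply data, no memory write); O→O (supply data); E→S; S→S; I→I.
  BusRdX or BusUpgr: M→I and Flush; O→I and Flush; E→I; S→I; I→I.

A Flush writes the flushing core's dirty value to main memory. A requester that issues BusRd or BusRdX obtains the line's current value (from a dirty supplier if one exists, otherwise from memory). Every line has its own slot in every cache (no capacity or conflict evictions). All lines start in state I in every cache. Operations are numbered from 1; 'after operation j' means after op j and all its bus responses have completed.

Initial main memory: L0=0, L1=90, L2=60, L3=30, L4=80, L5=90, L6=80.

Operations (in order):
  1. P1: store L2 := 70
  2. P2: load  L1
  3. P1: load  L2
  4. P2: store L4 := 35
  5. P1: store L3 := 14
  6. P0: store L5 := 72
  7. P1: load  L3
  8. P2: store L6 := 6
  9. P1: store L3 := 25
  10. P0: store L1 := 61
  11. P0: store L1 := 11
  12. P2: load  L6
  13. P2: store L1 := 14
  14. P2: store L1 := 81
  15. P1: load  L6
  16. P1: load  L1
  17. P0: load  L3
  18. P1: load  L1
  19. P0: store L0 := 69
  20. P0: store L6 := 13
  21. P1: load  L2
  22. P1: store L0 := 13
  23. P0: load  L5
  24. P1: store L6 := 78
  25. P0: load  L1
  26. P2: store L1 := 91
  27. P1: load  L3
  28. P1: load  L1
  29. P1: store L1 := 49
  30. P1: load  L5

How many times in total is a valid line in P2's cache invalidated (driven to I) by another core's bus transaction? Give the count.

[1] P1: store L2 := 70 | P0:I, P1:M(70), P2:I | bus: BusRdX
[2] P2: load  L1 | P0:I, P1:I, P2:E(90) | bus: BusRd
[3] P1: load  L2 | P0:I, P1:M(70), P2:I | bus: none
[4] P2: store L4 := 35 | P0:I, P1:I, P2:M(35) | bus: BusRdX
[5] P1: store L3 := 14 | P0:I, P1:M(14), P2:I | bus: BusRdX
[6] P0: store L5 := 72 | P0:M(72), P1:I, P2:I | bus: BusRdX
[7] P1: load  L3 | P0:I, P1:M(14), P2:I | bus: none
[8] P2: store L6 := 6 | P0:I, P1:I, P2:M(6) | bus: BusRdX
[9] P1: store L3 := 25 | P0:I, P1:M(25), P2:I | bus: none
[10] P0: store L1 := 61 | P0:M(61), P1:I, P2:I | bus: BusRdX
[11] P0: store L1 := 11 | P0:M(11), P1:I, P2:I | bus: none
[12] P2: load  L6 | P0:I, P1:I, P2:M(6) | bus: none
[13] P2: store L1 := 14 | P0:I, P1:I, P2:M(14) | bus: BusRdX,Flush
[14] P2: store L1 := 81 | P0:I, P1:I, P2:M(81) | bus: none
[15] P1: load  L6 | P0:I, P1:S(6), P2:O(6) | bus: BusRd
[16] P1: load  L1 | P0:I, P1:S(81), P2:O(81) | bus: BusRd
[17] P0: load  L3 | P0:S(25), P1:O(25), P2:I | bus: BusRd
[18] P1: load  L1 | P0:I, P1:S(81), P2:O(81) | bus: none
[19] P0: store L0 := 69 | P0:M(69), P1:I, P2:I | bus: BusRdX
[20] P0: store L6 := 13 | P0:M(13), P1:I, P2:I | bus: BusRdX,Flush
[21] P1: load  L2 | P0:I, P1:M(70), P2:I | bus: none
[22] P1: store L0 := 13 | P0:I, P1:M(13), P2:I | bus: BusRdX,Flush
[23] P0: load  L5 | P0:M(72), P1:I, P2:I | bus: none
[24] P1: store L6 := 78 | P0:I, P1:M(78), P2:I | bus: BusRdX,Flush
[25] P0: load  L1 | P0:S(81), P1:S(81), P2:O(81) | bus: BusRd
[26] P2: store L1 := 91 | P0:I, P1:I, P2:M(91) | bus: BusUpgr
[27] P1: load  L3 | P0:S(25), P1:O(25), P2:I | bus: none
[28] P1: load  L1 | P0:I, P1:S(91), P2:O(91) | bus: BusRd
[29] P1: store L1 := 49 | P0:I, P1:M(49), P2:I | bus: BusUpgr,Flush
[30] P1: load  L5 | P0:O(72), P1:S(72), P2:I | bus: BusRd

invalidations = 3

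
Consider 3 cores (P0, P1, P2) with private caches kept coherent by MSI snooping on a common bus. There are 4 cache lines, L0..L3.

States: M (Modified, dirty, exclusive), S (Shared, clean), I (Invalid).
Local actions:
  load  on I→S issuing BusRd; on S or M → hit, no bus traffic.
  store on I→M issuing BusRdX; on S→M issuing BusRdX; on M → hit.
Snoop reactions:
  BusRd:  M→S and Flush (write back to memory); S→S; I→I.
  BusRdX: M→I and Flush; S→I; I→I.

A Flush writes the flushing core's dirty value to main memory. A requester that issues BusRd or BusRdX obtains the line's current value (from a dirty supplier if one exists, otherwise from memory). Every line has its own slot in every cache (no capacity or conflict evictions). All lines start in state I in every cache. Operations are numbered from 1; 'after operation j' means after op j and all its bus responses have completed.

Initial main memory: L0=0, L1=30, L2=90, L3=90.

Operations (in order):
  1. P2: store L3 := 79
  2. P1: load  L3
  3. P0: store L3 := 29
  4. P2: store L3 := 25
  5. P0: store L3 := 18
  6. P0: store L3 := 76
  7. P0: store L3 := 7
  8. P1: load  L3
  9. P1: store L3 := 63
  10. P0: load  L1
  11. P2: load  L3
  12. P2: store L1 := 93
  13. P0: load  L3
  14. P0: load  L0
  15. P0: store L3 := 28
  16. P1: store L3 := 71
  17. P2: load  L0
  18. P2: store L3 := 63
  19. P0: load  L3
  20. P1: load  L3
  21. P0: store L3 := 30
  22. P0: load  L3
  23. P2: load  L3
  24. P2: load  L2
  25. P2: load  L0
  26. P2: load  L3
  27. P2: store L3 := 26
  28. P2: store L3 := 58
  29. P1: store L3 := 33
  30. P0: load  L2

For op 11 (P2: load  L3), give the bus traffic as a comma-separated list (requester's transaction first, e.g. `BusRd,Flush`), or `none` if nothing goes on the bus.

[1] P2: store L3 := 79 | P0:I, P1:I, P2:M(79) | bus: BusRdX
[2] P1: load  L3 | P0:I, P1:S(79), P2:S(79) | bus: BusRd,Flush
[3] P0: store L3 := 29 | P0:M(29), P1:I, P2:I | bus: BusRdX
[4] P2: store L3 := 25 | P0:I, P1:I, P2:M(25) | bus: BusRdX,Flush
[5] P0: store L3 := 18 | P0:M(18), P1:I, P2:I | bus: BusRdX,Flush
[6] P0: store L3 := 76 | P0:M(76), P1:I, P2:I | bus: none
[7] P0: store L3 := 7 | P0:M(7), P1:I, P2:I | bus: none
[8] P1: load  L3 | P0:S(7), P1:S(7), P2:I | bus: BusRd,Flush
[9] P1: store L3 := 63 | P0:I, P1:M(63), P2:I | bus: BusRdX
[10] P0: load  L1 | P0:S(30), P1:I, P2:I | bus: BusRd
[11] P2: load  L3 | P0:I, P1:S(63), P2:S(63) | bus: BusRd,Flush
[12] P2: store L1 := 93 | P0:I, P1:I, P2:M(93) | bus: BusRdX
[13] P0: load  L3 | P0:S(63), P1:S(63), P2:S(63) | bus: BusRd
[14] P0: load  L0 | P0:S(0), P1:I, P2:I | bus: BusRd
[15] P0: store L3 := 28 | P0:M(28), P1:I, P2:I | bus: BusRdX
[16] P1: store L3 := 71 | P0:I, P1:M(71), P2:I | bus: BusRdX,Flush
[17] P2: load  L0 | P0:S(0), P1:I, P2:S(0) | bus: BusRd
[18] P2: store L3 := 63 | P0:I, P1:I, P2:M(63) | bus: BusRdX,Flush
[19] P0: load  L3 | P0:S(63), P1:I, P2:S(63) | bus: BusRd,Flush
[20] P1: load  L3 | P0:S(63), P1:S(63), P2:S(63) | bus: BusRd
[21] P0: store L3 := 30 | P0:M(30), P1:I, P2:I | bus: BusRdX
[22] P0: load  L3 | P0:M(30), P1:I, P2:I | bus: none
[23] P2: load  L3 | P0:S(30), P1:I, P2:S(30) | bus: BusRd,Flush
[24] P2: load  L2 | P0:I, P1:I, P2:S(90) | bus: BusRd
[25] P2: load  L0 | P0:S(0), P1:I, P2:S(0) | bus: none
[26] P2: load  L3 | P0:S(30), P1:I, P2:S(30) | bus: none
[27] P2: store L3 := 26 | P0:I, P1:I, P2:M(26) | bus: BusRdX
[28] P2: store L3 := 58 | P0:I, P1:I, P2:M(58) | bus: none
[29] P1: store L3 := 33 | P0:I, P1:M(33), P2:I | bus: BusRdX,Flush
[30] P0: load  L2 | P0:S(90), P1:I, P2:S(90) | bus: BusRd

bus = BusRd,Flush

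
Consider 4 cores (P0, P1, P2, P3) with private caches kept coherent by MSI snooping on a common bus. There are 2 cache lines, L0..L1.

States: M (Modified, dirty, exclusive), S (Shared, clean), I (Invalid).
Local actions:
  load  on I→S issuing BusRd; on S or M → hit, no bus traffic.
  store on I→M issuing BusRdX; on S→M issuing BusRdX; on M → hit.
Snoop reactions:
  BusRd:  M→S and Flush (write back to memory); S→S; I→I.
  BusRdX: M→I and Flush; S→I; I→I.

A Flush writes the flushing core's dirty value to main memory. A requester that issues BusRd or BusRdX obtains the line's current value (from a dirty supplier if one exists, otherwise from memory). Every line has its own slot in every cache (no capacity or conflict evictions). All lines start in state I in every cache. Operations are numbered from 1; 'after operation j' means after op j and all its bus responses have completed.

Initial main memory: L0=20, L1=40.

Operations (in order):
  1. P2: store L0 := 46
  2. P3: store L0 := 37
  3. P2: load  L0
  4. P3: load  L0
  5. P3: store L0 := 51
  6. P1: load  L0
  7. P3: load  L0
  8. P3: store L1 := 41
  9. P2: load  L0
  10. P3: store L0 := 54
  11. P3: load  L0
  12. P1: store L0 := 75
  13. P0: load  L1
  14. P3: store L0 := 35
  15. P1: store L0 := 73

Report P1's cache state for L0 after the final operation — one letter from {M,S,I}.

[1] P2: store L0 := 46 | P0:I, P1:I, P2:M(46), P3:I | bus: BusRdX
[2] P3: store L0 := 37 | P0:I, P1:I, P2:I, P3:M(37) | bus: BusRdX,Flush
[3] P2: load  L0 | P0:I, P1:I, P2:S(37), P3:S(37) | bus: BusRd,Flush
[4] P3: load  L0 | P0:I, P1:I, P2:S(37), P3:S(37) | bus: none
[5] P3: store L0 := 51 | P0:I, P1:I, P2:I, P3:M(51) | bus: BusRdX
[6] P1: load  L0 | P0:I, P1:S(51), P2:I, P3:S(51) | bus: BusRd,Flush
[7] P3: load  L0 | P0:I, P1:S(51), P2:I, P3:S(51) | bus: none
[8] P3: store L1 := 41 | P0:I, P1:I, P2:I, P3:M(41) | bus: BusRdX
[9] P2: load  L0 | P0:I, P1:S(51), P2:S(51), P3:S(51) | bus: BusRd
[10] P3: store L0 := 54 | P0:I, P1:I, P2:I, P3:M(54) | bus: BusRdX
[11] P3: load  L0 | P0:I, P1:I, P2:I, P3:M(54) | bus: none
[12] P1: store L0 := 75 | P0:I, P1:M(75), P2:I, P3:I | bus: BusRdX,Flush
[13] P0: load  L1 | P0:S(41), P1:I, P2:I, P3:S(41) | bus: BusRd,Flush
[14] P3: store L0 := 35 | P0:I, P1:I, P2:I, P3:M(35) | bus: BusRdX,Flush
[15] P1: store L0 := 73 | P0:I, P1:M(73), P2:I, P3:I | bus: BusRdX,Flush

state = M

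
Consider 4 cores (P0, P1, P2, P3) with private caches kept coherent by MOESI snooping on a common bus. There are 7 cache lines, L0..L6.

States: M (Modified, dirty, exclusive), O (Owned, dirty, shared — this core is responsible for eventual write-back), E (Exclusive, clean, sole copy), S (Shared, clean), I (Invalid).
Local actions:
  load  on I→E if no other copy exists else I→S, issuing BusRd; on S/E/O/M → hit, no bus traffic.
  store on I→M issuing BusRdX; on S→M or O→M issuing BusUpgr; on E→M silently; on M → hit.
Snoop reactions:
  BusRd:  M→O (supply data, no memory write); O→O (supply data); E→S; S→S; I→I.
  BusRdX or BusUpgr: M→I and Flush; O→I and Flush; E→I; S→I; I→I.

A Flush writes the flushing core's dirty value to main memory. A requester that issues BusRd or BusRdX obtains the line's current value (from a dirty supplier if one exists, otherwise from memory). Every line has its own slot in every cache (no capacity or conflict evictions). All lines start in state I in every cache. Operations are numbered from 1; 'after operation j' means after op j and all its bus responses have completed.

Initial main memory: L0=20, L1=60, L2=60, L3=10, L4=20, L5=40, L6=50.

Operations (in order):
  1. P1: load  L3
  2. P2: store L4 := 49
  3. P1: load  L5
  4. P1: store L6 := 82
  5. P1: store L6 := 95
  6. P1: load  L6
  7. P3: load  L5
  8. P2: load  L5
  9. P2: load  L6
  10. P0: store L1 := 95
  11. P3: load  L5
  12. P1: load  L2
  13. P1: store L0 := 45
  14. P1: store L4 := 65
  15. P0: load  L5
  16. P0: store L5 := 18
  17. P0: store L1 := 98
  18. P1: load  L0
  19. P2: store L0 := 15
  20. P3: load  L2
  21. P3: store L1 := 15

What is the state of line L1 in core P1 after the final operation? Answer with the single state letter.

state = I

  op1 P1: load  L3 → I/E/I/I on L3; bus BusRd; mem=10
  op2 P2: store L4 := 49 → I/I/M/I on L4; bus BusRdX; mem=20
  op3 P1: load  L5 → I/E/I/I on L5; bus BusRd; mem=40
  op4 P1: store L6 := 82 → I/M/I/I on L6; bus BusRdX; mem=50
  op5 P1: store L6 := 95 → I/M/I/I on L6; bus (none); mem=50
  op6 P1: load  L6 → I/M/I/I on L6; bus (none); mem=50
  op7 P3: load  L5 → I/S/I/S on L5; bus BusRd; mem=40
  op8 P2: load  L5 → I/S/S/S on L5; bus BusRd; mem=40
  op9 P2: load  L6 → I/O/S/I on L6; bus BusRd; mem=50
  op10 P0: store L1 := 95 → M/I/I/I on L1; bus BusRdX; mem=60
  op11 P3: load  L5 → I/S/S/S on L5; bus (none); mem=40
  op12 P1: load  L2 → I/E/I/I on L2; bus BusRd; mem=60
  op13 P1: store L0 := 45 → I/M/I/I on L0; bus BusRdX; mem=20
  op14 P1: store L4 := 65 → I/M/I/I on L4; bus BusRdX Flush; mem=49
  op15 P0: load  L5 → S/S/S/S on L5; bus BusRd; mem=40
  op16 P0: store L5 := 18 → M/I/I/I on L5; bus BusUpgr; mem=40
  op17 P0: store L1 := 98 → M/I/I/I on L1; bus (none); mem=60
  op18 P1: load  L0 → I/M/I/I on L0; bus (none); mem=20
  op19 P2: store L0 := 15 → I/I/M/I on L0; bus BusRdX Flush; mem=45
  op20 P3: load  L2 → I/S/I/S on L2; bus BusRd; mem=60
  op21 P3: store L1 := 15 → I/I/I/M on L1; bus BusRdX Flush; mem=98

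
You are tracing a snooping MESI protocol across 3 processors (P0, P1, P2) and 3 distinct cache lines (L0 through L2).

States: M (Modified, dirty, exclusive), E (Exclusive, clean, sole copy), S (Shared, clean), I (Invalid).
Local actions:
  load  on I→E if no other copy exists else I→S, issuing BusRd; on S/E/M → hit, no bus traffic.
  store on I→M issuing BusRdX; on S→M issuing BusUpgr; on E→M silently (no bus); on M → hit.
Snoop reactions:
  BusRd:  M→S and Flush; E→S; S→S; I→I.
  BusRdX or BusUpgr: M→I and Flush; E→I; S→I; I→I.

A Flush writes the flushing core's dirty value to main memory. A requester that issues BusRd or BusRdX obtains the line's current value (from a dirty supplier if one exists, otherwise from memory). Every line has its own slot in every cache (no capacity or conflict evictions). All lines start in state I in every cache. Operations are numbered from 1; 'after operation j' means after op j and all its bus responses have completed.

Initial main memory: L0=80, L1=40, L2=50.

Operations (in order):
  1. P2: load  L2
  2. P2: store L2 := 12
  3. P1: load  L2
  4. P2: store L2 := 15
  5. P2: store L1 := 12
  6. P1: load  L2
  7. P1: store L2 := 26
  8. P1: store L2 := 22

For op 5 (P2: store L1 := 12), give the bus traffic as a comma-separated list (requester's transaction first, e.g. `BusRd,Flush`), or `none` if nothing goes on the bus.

bus = BusRdX

[1] P2: load  L2 | P0:I, P1:I, P2:E(50) | bus: BusRd
[2] P2: store L2 := 12 | P0:I, P1:I, P2:M(12) | bus: none
[3] P1: load  L2 | P0:I, P1:S(12), P2:S(12) | bus: BusRd,Flush
[4] P2: store L2 := 15 | P0:I, P1:I, P2:M(15) | bus: BusUpgr
[5] P2: store L1 := 12 | P0:I, P1:I, P2:M(12) | bus: BusRdX
[6] P1: load  L2 | P0:I, P1:S(15), P2:S(15) | bus: BusRd,Flush
[7] P1: store L2 := 26 | P0:I, P1:M(26), P2:I | bus: BusUpgr
[8] P1: store L2 := 22 | P0:I, P1:M(22), P2:I | bus: none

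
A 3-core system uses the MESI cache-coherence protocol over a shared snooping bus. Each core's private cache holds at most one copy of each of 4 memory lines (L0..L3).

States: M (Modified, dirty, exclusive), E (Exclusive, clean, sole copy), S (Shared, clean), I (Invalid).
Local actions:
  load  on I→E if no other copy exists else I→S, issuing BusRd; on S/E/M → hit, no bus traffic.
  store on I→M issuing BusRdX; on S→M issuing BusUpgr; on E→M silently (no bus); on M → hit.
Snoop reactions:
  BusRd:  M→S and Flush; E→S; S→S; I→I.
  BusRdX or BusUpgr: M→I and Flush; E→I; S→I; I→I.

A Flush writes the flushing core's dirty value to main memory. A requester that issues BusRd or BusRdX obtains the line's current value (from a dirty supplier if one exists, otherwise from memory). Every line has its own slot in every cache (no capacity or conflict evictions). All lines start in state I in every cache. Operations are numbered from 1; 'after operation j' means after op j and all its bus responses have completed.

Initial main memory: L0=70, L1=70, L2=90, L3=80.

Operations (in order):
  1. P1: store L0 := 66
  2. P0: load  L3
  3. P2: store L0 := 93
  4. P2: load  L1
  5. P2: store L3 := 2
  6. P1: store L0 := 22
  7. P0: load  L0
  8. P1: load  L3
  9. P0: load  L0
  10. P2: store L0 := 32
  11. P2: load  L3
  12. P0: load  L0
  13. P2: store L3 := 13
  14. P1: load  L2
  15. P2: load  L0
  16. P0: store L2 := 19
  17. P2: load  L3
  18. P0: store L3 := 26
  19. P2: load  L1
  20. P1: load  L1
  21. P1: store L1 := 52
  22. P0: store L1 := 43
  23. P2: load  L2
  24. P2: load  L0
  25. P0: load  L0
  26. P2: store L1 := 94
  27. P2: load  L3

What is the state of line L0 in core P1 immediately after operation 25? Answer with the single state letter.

state = I

1. P1: store L0 := 66  bus=[BusRdX]  L0: P0=I P1=M P2=I  mem[L0]=70
2. P0: load  L3  bus=[BusRd]  L3: P0=E P1=I P2=I  mem[L3]=80
3. P2: store L0 := 93  bus=[BusRdX,Flush]  L0: P0=I P1=I P2=M  mem[L0]=66
4. P2: load  L1  bus=[BusRd]  L1: P0=I P1=I P2=E  mem[L1]=70
5. P2: store L3 := 2  bus=[BusRdX]  L3: P0=I P1=I P2=M  mem[L3]=80
6. P1: store L0 := 22  bus=[BusRdX,Flush]  L0: P0=I P1=M P2=I  mem[L0]=93
7. P0: load  L0  bus=[BusRd,Flush]  L0: P0=S P1=S P2=I  mem[L0]=22
8. P1: load  L3  bus=[BusRd,Flush]  L3: P0=I P1=S P2=S  mem[L3]=2
9. P0: load  L0  bus=[-]  L0: P0=S P1=S P2=I  mem[L0]=22
10. P2: store L0 := 32  bus=[BusRdX]  L0: P0=I P1=I P2=M  mem[L0]=22
11. P2: load  L3  bus=[-]  L3: P0=I P1=S P2=S  mem[L3]=2
12. P0: load  L0  bus=[BusRd,Flush]  L0: P0=S P1=I P2=S  mem[L0]=32
13. P2: store L3 := 13  bus=[BusUpgr]  L3: P0=I P1=I P2=M  mem[L3]=2
14. P1: load  L2  bus=[BusRd]  L2: P0=I P1=E P2=I  mem[L2]=90
15. P2: load  L0  bus=[-]  L0: P0=S P1=I P2=S  mem[L0]=32
16. P0: store L2 := 19  bus=[BusRdX]  L2: P0=M P1=I P2=I  mem[L2]=90
17. P2: load  L3  bus=[-]  L3: P0=I P1=I P2=M  mem[L3]=2
18. P0: store L3 := 26  bus=[BusRdX,Flush]  L3: P0=M P1=I P2=I  mem[L3]=13
19. P2: load  L1  bus=[-]  L1: P0=I P1=I P2=E  mem[L1]=70
20. P1: load  L1  bus=[BusRd]  L1: P0=I P1=S P2=S  mem[L1]=70
21. P1: store L1 := 52  bus=[BusUpgr]  L1: P0=I P1=M P2=I  mem[L1]=70
22. P0: store L1 := 43  bus=[BusRdX,Flush]  L1: P0=M P1=I P2=I  mem[L1]=52
23. P2: load  L2  bus=[BusRd,Flush]  L2: P0=S P1=I P2=S  mem[L2]=19
24. P2: load  L0  bus=[-]  L0: P0=S P1=I P2=S  mem[L0]=32
25. P0: load  L0  bus=[-]  L0: P0=S P1=I P2=S  mem[L0]=32
26. P2: store L1 := 94  bus=[BusRdX,Flush]  L1: P0=I P1=I P2=M  mem[L1]=43
27. P2: load  L3  bus=[BusRd,Flush]  L3: P0=S P1=I P2=S  mem[L3]=26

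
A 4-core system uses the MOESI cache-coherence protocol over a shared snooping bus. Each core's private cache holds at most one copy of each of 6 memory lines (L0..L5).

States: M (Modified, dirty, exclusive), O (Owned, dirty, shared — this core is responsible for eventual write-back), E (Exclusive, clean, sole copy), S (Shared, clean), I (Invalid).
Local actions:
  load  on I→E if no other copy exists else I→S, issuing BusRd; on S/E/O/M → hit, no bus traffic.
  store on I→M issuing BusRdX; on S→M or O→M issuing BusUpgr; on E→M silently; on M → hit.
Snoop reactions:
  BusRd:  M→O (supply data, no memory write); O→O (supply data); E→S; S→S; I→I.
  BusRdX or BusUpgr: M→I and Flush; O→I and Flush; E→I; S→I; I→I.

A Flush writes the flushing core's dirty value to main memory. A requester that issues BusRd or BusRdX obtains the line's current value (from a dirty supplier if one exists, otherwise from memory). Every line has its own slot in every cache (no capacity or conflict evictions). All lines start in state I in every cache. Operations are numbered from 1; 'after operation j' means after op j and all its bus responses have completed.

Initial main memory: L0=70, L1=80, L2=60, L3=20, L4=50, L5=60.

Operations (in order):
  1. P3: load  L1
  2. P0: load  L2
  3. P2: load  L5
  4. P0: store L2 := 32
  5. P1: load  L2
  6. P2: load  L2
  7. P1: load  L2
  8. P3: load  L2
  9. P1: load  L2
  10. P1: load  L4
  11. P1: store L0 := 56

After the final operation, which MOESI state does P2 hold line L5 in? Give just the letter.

state = E

  op1 P3: load  L1 → I/I/I/E on L1; bus BusRd; mem=80
  op2 P0: load  L2 → E/I/I/I on L2; bus BusRd; mem=60
  op3 P2: load  L5 → I/I/E/I on L5; bus BusRd; mem=60
  op4 P0: store L2 := 32 → M/I/I/I on L2; bus (none); mem=60
  op5 P1: load  L2 → O/S/I/I on L2; bus BusRd; mem=60
  op6 P2: load  L2 → O/S/S/I on L2; bus BusRd; mem=60
  op7 P1: load  L2 → O/S/S/I on L2; bus (none); mem=60
  op8 P3: load  L2 → O/S/S/S on L2; bus BusRd; mem=60
  op9 P1: load  L2 → O/S/S/S on L2; bus (none); mem=60
  op10 P1: load  L4 → I/E/I/I on L4; bus BusRd; mem=50
  op11 P1: store L0 := 56 → I/M/I/I on L0; bus BusRdX; mem=70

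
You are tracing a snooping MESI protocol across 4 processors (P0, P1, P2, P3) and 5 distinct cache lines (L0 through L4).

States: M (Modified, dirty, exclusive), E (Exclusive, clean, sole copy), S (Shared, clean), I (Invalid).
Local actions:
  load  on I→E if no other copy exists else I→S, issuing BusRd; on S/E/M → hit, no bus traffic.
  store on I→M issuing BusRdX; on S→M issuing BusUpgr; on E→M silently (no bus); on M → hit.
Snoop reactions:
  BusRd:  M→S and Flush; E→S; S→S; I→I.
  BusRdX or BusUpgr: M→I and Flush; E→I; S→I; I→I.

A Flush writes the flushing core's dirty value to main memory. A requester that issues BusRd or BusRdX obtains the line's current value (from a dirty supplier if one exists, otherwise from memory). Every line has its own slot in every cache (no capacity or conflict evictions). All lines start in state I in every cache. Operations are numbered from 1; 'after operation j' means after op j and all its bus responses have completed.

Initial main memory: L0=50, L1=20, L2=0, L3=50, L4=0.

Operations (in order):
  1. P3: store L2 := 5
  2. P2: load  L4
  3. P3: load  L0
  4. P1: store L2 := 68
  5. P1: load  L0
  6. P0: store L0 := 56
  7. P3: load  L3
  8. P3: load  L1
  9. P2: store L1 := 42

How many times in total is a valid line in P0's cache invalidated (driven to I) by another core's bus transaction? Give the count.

1. P3: store L2 := 5  bus=[BusRdX]  L2: P0=I P1=I P2=I P3=M  mem[L2]=0
2. P2: load  L4  bus=[BusRd]  L4: P0=I P1=I P2=E P3=I  mem[L4]=0
3. P3: load  L0  bus=[BusRd]  L0: P0=I P1=I P2=I P3=E  mem[L0]=50
4. P1: store L2 := 68  bus=[BusRdX,Flush]  L2: P0=I P1=M P2=I P3=I  mem[L2]=5
5. P1: load  L0  bus=[BusRd]  L0: P0=I P1=S P2=I P3=S  mem[L0]=50
6. P0: store L0 := 56  bus=[BusRdX]  L0: P0=M P1=I P2=I P3=I  mem[L0]=50
7. P3: load  L3  bus=[BusRd]  L3: P0=I P1=I P2=I P3=E  mem[L3]=50
8. P3: load  L1  bus=[BusRd]  L1: P0=I P1=I P2=I P3=E  mem[L1]=20
9. P2: store L1 := 42  bus=[BusRdX]  L1: P0=I P1=I P2=M P3=I  mem[L1]=20

invalidations = 0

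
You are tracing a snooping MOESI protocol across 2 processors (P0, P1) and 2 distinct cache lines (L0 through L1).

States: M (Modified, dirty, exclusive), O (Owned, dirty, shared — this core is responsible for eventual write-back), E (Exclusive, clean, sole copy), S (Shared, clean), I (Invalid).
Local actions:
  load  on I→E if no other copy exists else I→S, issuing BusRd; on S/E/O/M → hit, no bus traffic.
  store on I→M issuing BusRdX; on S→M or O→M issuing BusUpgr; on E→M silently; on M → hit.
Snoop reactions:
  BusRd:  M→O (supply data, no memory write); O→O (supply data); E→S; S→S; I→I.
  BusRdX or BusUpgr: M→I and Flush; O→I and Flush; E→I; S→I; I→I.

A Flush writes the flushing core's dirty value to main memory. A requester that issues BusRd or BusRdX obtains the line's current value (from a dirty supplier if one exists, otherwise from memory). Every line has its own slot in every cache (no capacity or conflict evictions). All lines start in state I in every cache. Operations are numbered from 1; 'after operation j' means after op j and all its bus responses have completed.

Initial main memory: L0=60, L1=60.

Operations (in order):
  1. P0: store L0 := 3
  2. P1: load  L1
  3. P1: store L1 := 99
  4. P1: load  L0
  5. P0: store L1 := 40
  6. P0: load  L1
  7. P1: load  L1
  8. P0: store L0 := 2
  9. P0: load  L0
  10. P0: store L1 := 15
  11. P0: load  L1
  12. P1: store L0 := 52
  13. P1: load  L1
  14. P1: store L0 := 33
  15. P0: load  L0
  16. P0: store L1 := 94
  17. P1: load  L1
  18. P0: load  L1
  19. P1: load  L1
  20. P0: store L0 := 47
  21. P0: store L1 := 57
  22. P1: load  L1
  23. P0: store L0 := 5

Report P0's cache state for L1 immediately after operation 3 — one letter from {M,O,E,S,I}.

state = I

step 1: P0: store L0 := 3  ⟶  MI  (L0)  txn=BusRdX  M[L0]=60
step 2: P1: load  L1  ⟶  IE  (L1)  txn=BusRd  M[L1]=60
step 3: P1: store L1 := 99  ⟶  IM  (L1)  txn=∅  M[L1]=60
step 4: P1: load  L0  ⟶  OS  (L0)  txn=BusRd  M[L0]=60
step 5: P0: store L1 := 40  ⟶  MI  (L1)  txn=BusRdX+Flush  M[L1]=99
step 6: P0: load  L1  ⟶  MI  (L1)  txn=∅  M[L1]=99
step 7: P1: load  L1  ⟶  OS  (L1)  txn=BusRd  M[L1]=99
step 8: P0: store L0 := 2  ⟶  MI  (L0)  txn=BusUpgr  M[L0]=60
step 9: P0: load  L0  ⟶  MI  (L0)  txn=∅  M[L0]=60
step 10: P0: store L1 := 15  ⟶  MI  (L1)  txn=BusUpgr  M[L1]=99
step 11: P0: load  L1  ⟶  MI  (L1)  txn=∅  M[L1]=99
step 12: P1: store L0 := 52  ⟶  IM  (L0)  txn=BusRdX+Flush  M[L0]=2
step 13: P1: load  L1  ⟶  OS  (L1)  txn=BusRd  M[L1]=99
step 14: P1: store L0 := 33  ⟶  IM  (L0)  txn=∅  M[L0]=2
step 15: P0: load  L0  ⟶  SO  (L0)  txn=BusRd  M[L0]=2
step 16: P0: store L1 := 94  ⟶  MI  (L1)  txn=BusUpgr  M[L1]=99
step 17: P1: load  L1  ⟶  OS  (L1)  txn=BusRd  M[L1]=99
step 18: P0: load  L1  ⟶  OS  (L1)  txn=∅  M[L1]=99
step 19: P1: load  L1  ⟶  OS  (L1)  txn=∅  M[L1]=99
step 20: P0: store L0 := 47  ⟶  MI  (L0)  txn=BusUpgr+Flush  M[L0]=33
step 21: P0: store L1 := 57  ⟶  MI  (L1)  txn=BusUpgr  M[L1]=99
step 22: P1: load  L1  ⟶  OS  (L1)  txn=BusRd  M[L1]=99
step 23: P0: store L0 := 5  ⟶  MI  (L0)  txn=∅  M[L0]=33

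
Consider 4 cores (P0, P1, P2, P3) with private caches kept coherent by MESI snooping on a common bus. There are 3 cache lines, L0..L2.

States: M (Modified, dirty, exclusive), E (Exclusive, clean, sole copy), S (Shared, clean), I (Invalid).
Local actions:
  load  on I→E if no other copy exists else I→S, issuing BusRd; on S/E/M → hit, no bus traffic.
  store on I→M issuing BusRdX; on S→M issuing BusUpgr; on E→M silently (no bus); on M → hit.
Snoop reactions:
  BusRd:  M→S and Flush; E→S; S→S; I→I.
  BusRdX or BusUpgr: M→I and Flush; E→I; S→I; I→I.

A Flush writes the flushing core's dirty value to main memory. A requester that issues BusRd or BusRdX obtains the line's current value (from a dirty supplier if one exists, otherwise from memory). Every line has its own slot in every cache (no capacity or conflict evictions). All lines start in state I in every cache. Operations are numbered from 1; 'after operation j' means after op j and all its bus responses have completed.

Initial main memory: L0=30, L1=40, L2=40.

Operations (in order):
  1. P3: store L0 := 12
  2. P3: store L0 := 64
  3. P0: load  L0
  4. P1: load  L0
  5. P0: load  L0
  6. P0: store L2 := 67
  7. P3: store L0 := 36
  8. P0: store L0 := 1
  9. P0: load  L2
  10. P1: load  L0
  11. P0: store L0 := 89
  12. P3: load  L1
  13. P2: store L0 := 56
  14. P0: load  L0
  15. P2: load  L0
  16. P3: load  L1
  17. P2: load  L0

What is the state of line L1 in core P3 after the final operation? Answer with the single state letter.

step 1: P3: store L0 := 12  ⟶  IIIM  (L0)  txn=BusRdX  M[L0]=30
step 2: P3: store L0 := 64  ⟶  IIIM  (L0)  txn=∅  M[L0]=30
step 3: P0: load  L0  ⟶  SIIS  (L0)  txn=BusRd+Flush  M[L0]=64
step 4: P1: load  L0  ⟶  SSIS  (L0)  txn=BusRd  M[L0]=64
step 5: P0: load  L0  ⟶  SSIS  (L0)  txn=∅  M[L0]=64
step 6: P0: store L2 := 67  ⟶  MIII  (L2)  txn=BusRdX  M[L2]=40
step 7: P3: store L0 := 36  ⟶  IIIM  (L0)  txn=BusUpgr  M[L0]=64
step 8: P0: store L0 := 1  ⟶  MIII  (L0)  txn=BusRdX+Flush  M[L0]=36
step 9: P0: load  L2  ⟶  MIII  (L2)  txn=∅  M[L2]=40
step 10: P1: load  L0  ⟶  SSII  (L0)  txn=BusRd+Flush  M[L0]=1
step 11: P0: store L0 := 89  ⟶  MIII  (L0)  txn=BusUpgr  M[L0]=1
step 12: P3: load  L1  ⟶  IIIE  (L1)  txn=BusRd  M[L1]=40
step 13: P2: store L0 := 56  ⟶  IIMI  (L0)  txn=BusRdX+Flush  M[L0]=89
step 14: P0: load  L0  ⟶  SISI  (L0)  txn=BusRd+Flush  M[L0]=56
step 15: P2: load  L0  ⟶  SISI  (L0)  txn=∅  M[L0]=56
step 16: P3: load  L1  ⟶  IIIE  (L1)  txn=∅  M[L1]=40
step 17: P2: load  L0  ⟶  SISI  (L0)  txn=∅  M[L0]=56

state = E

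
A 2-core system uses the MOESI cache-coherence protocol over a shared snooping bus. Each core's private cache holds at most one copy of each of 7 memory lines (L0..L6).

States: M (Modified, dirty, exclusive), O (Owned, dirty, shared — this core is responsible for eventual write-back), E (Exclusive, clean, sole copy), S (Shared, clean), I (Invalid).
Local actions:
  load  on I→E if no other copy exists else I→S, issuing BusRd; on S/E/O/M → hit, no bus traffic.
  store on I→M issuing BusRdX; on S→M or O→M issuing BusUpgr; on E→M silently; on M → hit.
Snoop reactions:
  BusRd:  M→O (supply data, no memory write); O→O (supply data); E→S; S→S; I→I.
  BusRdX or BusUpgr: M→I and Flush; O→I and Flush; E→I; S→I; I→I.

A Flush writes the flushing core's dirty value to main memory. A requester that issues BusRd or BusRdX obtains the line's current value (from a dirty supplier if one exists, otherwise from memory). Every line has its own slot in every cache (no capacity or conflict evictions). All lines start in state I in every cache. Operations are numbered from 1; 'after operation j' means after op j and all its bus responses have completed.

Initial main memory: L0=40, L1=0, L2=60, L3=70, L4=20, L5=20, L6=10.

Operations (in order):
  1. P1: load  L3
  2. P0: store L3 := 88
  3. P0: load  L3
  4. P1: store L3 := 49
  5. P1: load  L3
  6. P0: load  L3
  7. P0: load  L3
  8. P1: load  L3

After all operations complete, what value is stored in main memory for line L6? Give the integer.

1. P1: load  L3  bus=[BusRd]  L3: P0=I P1=E  mem[L3]=70
2. P0: store L3 := 88  bus=[BusRdX]  L3: P0=M P1=I  mem[L3]=70
3. P0: load  L3  bus=[-]  L3: P0=M P1=I  mem[L3]=70
4. P1: store L3 := 49  bus=[BusRdX,Flush]  L3: P0=I P1=M  mem[L3]=88
5. P1: load  L3  bus=[-]  L3: P0=I P1=M  mem[L3]=88
6. P0: load  L3  bus=[BusRd]  L3: P0=S P1=O  mem[L3]=88
7. P0: load  L3  bus=[-]  L3: P0=S P1=O  mem[L3]=88
8. P1: load  L3  bus=[-]  L3: P0=S P1=O  mem[L3]=88

memory[L6] = 10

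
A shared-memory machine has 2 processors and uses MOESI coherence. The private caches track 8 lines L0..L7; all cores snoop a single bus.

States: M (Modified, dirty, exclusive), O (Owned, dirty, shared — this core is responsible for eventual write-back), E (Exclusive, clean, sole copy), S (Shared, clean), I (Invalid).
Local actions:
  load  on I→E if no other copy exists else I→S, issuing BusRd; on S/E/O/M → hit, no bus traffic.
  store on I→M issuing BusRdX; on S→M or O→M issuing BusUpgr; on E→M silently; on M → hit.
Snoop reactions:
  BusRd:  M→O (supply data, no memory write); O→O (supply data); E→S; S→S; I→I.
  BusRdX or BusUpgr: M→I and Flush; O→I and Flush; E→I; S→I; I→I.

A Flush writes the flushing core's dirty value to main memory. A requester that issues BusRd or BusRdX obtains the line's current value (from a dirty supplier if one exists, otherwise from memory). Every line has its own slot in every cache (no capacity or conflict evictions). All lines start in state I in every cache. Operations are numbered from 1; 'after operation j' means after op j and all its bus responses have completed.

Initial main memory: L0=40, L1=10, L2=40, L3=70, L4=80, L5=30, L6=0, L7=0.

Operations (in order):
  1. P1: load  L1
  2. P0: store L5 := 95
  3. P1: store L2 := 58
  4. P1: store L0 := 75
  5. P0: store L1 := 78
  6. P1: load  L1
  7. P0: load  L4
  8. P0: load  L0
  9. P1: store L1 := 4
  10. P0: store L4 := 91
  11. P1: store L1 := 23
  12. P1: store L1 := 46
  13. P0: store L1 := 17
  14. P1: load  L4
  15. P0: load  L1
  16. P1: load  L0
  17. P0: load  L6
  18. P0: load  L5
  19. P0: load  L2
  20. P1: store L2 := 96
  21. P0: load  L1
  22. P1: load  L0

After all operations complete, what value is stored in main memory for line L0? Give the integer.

memory[L0] = 40

step 1: P1: load  L1  ⟶  IE  (L1)  txn=BusRd  M[L1]=10
step 2: P0: store L5 := 95  ⟶  MI  (L5)  txn=BusRdX  M[L5]=30
step 3: P1: store L2 := 58  ⟶  IM  (L2)  txn=BusRdX  M[L2]=40
step 4: P1: store L0 := 75  ⟶  IM  (L0)  txn=BusRdX  M[L0]=40
step 5: P0: store L1 := 78  ⟶  MI  (L1)  txn=BusRdX  M[L1]=10
step 6: P1: load  L1  ⟶  OS  (L1)  txn=BusRd  M[L1]=10
step 7: P0: load  L4  ⟶  EI  (L4)  txn=BusRd  M[L4]=80
step 8: P0: load  L0  ⟶  SO  (L0)  txn=BusRd  M[L0]=40
step 9: P1: store L1 := 4  ⟶  IM  (L1)  txn=BusUpgr+Flush  M[L1]=78
step 10: P0: store L4 := 91  ⟶  MI  (L4)  txn=∅  M[L4]=80
step 11: P1: store L1 := 23  ⟶  IM  (L1)  txn=∅  M[L1]=78
step 12: P1: store L1 := 46  ⟶  IM  (L1)  txn=∅  M[L1]=78
step 13: P0: store L1 := 17  ⟶  MI  (L1)  txn=BusRdX+Flush  M[L1]=46
step 14: P1: load  L4  ⟶  OS  (L4)  txn=BusRd  M[L4]=80
step 15: P0: load  L1  ⟶  MI  (L1)  txn=∅  M[L1]=46
step 16: P1: load  L0  ⟶  SO  (L0)  txn=∅  M[L0]=40
step 17: P0: load  L6  ⟶  EI  (L6)  txn=BusRd  M[L6]=0
step 18: P0: load  L5  ⟶  MI  (L5)  txn=∅  M[L5]=30
step 19: P0: load  L2  ⟶  SO  (L2)  txn=BusRd  M[L2]=40
step 20: P1: store L2 := 96  ⟶  IM  (L2)  txn=BusUpgr  M[L2]=40
step 21: P0: load  L1  ⟶  MI  (L1)  txn=∅  M[L1]=46
step 22: P1: load  L0  ⟶  SO  (L0)  txn=∅  M[L0]=40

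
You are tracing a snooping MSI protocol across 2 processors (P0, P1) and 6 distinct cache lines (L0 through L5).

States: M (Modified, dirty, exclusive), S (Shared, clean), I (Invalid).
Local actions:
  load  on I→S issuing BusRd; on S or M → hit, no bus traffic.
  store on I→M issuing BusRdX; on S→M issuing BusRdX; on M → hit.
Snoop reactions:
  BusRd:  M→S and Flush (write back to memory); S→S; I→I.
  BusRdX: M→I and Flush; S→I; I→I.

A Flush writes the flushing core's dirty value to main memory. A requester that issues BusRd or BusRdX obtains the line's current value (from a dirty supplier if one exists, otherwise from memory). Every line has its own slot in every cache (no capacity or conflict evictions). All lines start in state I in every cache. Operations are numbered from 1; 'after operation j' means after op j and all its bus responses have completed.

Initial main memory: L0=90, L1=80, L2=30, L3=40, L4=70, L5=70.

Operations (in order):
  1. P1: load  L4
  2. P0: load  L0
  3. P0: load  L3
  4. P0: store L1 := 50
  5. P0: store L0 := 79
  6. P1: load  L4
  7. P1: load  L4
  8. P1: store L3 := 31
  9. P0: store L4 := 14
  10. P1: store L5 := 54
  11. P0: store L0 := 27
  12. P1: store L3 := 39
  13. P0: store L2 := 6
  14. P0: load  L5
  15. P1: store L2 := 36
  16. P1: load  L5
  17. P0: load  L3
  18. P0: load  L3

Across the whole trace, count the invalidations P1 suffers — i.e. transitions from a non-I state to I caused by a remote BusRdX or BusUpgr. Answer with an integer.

invalidations = 1

1. P1: load  L4  bus=[BusRd]  L4: P0=I P1=S  mem[L4]=70
2. P0: load  L0  bus=[BusRd]  L0: P0=S P1=I  mem[L0]=90
3. P0: load  L3  bus=[BusRd]  L3: P0=S P1=I  mem[L3]=40
4. P0: store L1 := 50  bus=[BusRdX]  L1: P0=M P1=I  mem[L1]=80
5. P0: store L0 := 79  bus=[BusRdX]  L0: P0=M P1=I  mem[L0]=90
6. P1: load  L4  bus=[-]  L4: P0=I P1=S  mem[L4]=70
7. P1: load  L4  bus=[-]  L4: P0=I P1=S  mem[L4]=70
8. P1: store L3 := 31  bus=[BusRdX]  L3: P0=I P1=M  mem[L3]=40
9. P0: store L4 := 14  bus=[BusRdX]  L4: P0=M P1=I  mem[L4]=70
10. P1: store L5 := 54  bus=[BusRdX]  L5: P0=I P1=M  mem[L5]=70
11. P0: store L0 := 27  bus=[-]  L0: P0=M P1=I  mem[L0]=90
12. P1: store L3 := 39  bus=[-]  L3: P0=I P1=M  mem[L3]=40
13. P0: store L2 := 6  bus=[BusRdX]  L2: P0=M P1=I  mem[L2]=30
14. P0: load  L5  bus=[BusRd,Flush]  L5: P0=S P1=S  mem[L5]=54
15. P1: store L2 := 36  bus=[BusRdX,Flush]  L2: P0=I P1=M  mem[L2]=6
16. P1: load  L5  bus=[-]  L5: P0=S P1=S  mem[L5]=54
17. P0: load  L3  bus=[BusRd,Flush]  L3: P0=S P1=S  mem[L3]=39
18. P0: load  L3  bus=[-]  L3: P0=S P1=S  mem[L3]=39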